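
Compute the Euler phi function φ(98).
42

98 = 2 × 7^2
φ(n) = n × ∏(1 - 1/p) for each prime p dividing n
φ(98) = 98 × (1 - 1/2) × (1 - 1/7) = 42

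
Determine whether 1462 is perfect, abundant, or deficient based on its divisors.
deficient

Proper divisors of 1462: sum = 1 + 2 + 17 + 34 + 43 + 86 + 731 = 914
Since 914 < 1462, 1462 is deficient.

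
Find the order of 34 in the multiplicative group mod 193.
192

193 is prime, so ord(34) divides φ(193) = 192.
Divisors of 192: 1, 2, 3, 4, 6, 8, 12, 16, 24, 32, 48, 64, 96, 192.
Repeated squaring: 34^1 ≡ 34, 34^2 ≡ 191, 34^4 ≡ 4, 34^8 ≡ 16, 34^16 ≡ 63, 34^32 ≡ 109, 34^64 ≡ 108, 34^128 ≡ 84 (mod 193).
Test 34^d mod 193 for each divisor d in increasing order:
34^1 ≡ 34
34^2 ≡ 191
34^3 = 34^2·34^1 ≡ 125
34^4 ≡ 4
34^6 = 34^4·34^2 ≡ 185
34^8 ≡ 16
34^12 = 34^8·34^4 ≡ 64
34^16 ≡ 63
34^24 = 34^16·34^8 ≡ 43
34^32 ≡ 109
34^48 = 34^32·34^16 ≡ 112
34^64 ≡ 108
34^96 = 34^64·34^32 ≡ 192
34^192 = 34^128·34^64 ≡ 1  ← first divisor giving 1
The order is 192.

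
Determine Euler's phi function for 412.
204

412 = 2^2 × 103
φ(n) = n × ∏(1 - 1/p) for each prime p dividing n
φ(412) = 412 × (1 - 1/2) × (1 - 1/103) = 204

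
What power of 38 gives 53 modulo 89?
74

Baby-step giant-step with step n = ⌈√89⌉ = 10.
Baby steps 38^j mod 89 (j:value) for j=0..9: 0:1, 1:38, 2:20, 3:48, 4:44, 5:70, 6:79, 7:65, 8:67, 9:54.
Giant-step multiplier: 38^(-10) ≡ 38^(88-10) = 38^78 ≡ 18 (mod 89).
Giant steps γ_i = 53·18^i mod 89: γ_0=53, γ_1=64, γ_2=84, γ_3=88, γ_4=71, γ_5=32, γ_6=42, γ_7=44 (in table at j=4).
x = i·n + j = 7·10 + 4 = 74.
Check: 38^74 ≡ 53 (mod 89).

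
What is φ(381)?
252

381 = 3 × 127
φ(n) = n × ∏(1 - 1/p) for each prime p dividing n
φ(381) = 381 × (1 - 1/3) × (1 - 1/127) = 252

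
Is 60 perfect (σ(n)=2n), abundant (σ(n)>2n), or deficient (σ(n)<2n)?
abundant

Proper divisors of 60: sum = 1 + 2 + 3 + 4 + 5 + 6 + 10 + 12 + 15 + 20 + 30 = 108
Since 108 > 60, 60 is abundant.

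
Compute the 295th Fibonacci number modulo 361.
241

Matrix identity: Q^n = [[F_(n+1), F_n], [F_n, F_(n-1)]] with Q = [[1,1],[1,0]].
n = 295 = 100100111₂. Square-and-multiply, entries mod 361:
Q^1 = [[1,1],[1,0]]
Q^2 = (Q^1)² = [[2,1],[1,1]]
Q^4 = (Q^2)² = [[5,3],[3,2]]
Q^9 = (Q^4)²·Q = [[55,34],[34,21]]
Q^18 = (Q^9)² = [[210,57],[57,153]]
Q^36 = (Q^18)² = [[58,114],[114,305]]
Q^73 = (Q^36)²·Q = [[343,115],[115,228]]
Q^147 = (Q^73)²·Q = [[155,192],[192,324]]
Q^295 = (Q^147)²·Q = [[154,241],[241,274]]
F_295 mod 361 = Q^295[0][1] = 241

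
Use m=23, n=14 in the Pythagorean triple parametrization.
(333, 644, 725)

Euclid's formula: a = m² - n², b = 2mn, c = m² + n²
m = 23, n = 14
a = 23² - 14² = 529 - 196 = 333
b = 2 × 23 × 14 = 644
c = 23² + 14² = 529 + 196 = 725
Verification: 333² + 644² = 110889 + 414736 = 525625 = 725² ✓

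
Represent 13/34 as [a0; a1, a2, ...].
[0; 2, 1, 1, 1, 1, 2]

Euclidean algorithm steps:
13 = 0 × 34 + 13
34 = 2 × 13 + 8
13 = 1 × 8 + 5
8 = 1 × 5 + 3
5 = 1 × 3 + 2
3 = 1 × 2 + 1
2 = 2 × 1 + 0
Continued fraction: [0; 2, 1, 1, 1, 1, 2]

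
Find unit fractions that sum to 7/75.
1/11 + 1/413 + 1/340725

Greedy algorithm:
7/75: ceiling(75/7) = 11, use 1/11
2/825: ceiling(825/2) = 413, use 1/413
1/340725: ceiling(340725/1) = 340725, use 1/340725
Result: 7/75 = 1/11 + 1/413 + 1/340725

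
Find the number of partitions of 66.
2323520

p(n) counts ways to write n as a sum of positive integers (order ignored).
Euler's pentagonal recurrence: p(k) = p(k-1) + p(k-2) - p(k-5) - p(k-7) + p(k-12) + p(k-15) - ... (offsets j(3j∓1)/2, signs ++--, p(0)=1, p(<0)=0).
DP table for k = 0..65: p(0)=1, p(1)=1, p(2)=2, p(3)=3, p(4)=5, p(5)=7, p(6)=11, p(7)=15, p(8)=22, p(9)=30, p(10)=42, p(11)=56, p(12)=77, p(13)=101, p(14)=135, p(15)=176, p(16)=231, p(17)=297, p(18)=385, p(19)=490, p(20)=627, p(21)=792, p(22)=1002, p(23)=1255, p(24)=1575, p(25)=1958, p(26)=2436, p(27)=3010, p(28)=3718, p(29)=4565, p(30)=5604, p(31)=6842, p(32)=8349, p(33)=10143, p(34)=12310, p(35)=14883, p(36)=17977, p(37)=21637, p(38)=26015, p(39)=31185, p(40)=37338, p(41)=44583, p(42)=53174, p(43)=63261, p(44)=75175, p(45)=89134, p(46)=105558, p(47)=124754, p(48)=147273, p(49)=173525, p(50)=204226, p(51)=239943, p(52)=281589, p(53)=329931, p(54)=386155, p(55)=451276, p(56)=526823, p(57)=614154, p(58)=715220, p(59)=831820, p(60)=966467, p(61)=1121505, p(62)=1300156, p(63)=1505499, p(64)=1741630, p(65)=2012558.
Final step: p(66) = p(65) + p(64) - p(61) - p(59) + p(54) + p(51) - p(44) - p(40) + p(31) + p(26) - p(15) - p(9)
= 2012558 + 1741630 - 1121505 - 831820 + 386155 + 239943 - 75175 - 37338 + 6842 + 2436 - 176 - 30
= 2323520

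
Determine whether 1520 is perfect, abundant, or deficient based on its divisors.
abundant

Proper divisors of 1520: sum = 1 + 2 + 4 + 5 + 8 + 10 + 16 + 19 + ... + 190 + 304 + 380 + 760 (19 divisors) = 2200
Since 2200 > 1520, 1520 is abundant.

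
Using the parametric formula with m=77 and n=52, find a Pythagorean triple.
(3225, 8008, 8633)

Euclid's formula: a = m² - n², b = 2mn, c = m² + n²
m = 77, n = 52
a = 77² - 52² = 5929 - 2704 = 3225
b = 2 × 77 × 52 = 8008
c = 77² + 52² = 5929 + 2704 = 8633
Verification: 3225² + 8008² = 10400625 + 64128064 = 74528689 = 8633² ✓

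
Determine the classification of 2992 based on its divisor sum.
abundant

Proper divisors of 2992: sum = 1 + 2 + 4 + 8 + 11 + 16 + 17 + 22 + ... + 272 + 374 + 748 + 1496 (19 divisors) = 3704
Since 3704 > 2992, 2992 is abundant.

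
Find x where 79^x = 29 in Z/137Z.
11

Baby-step giant-step with step n = ⌈√137⌉ = 12.
Baby steps 79^j mod 137 (j:value) for j=0..11: 0:1, 1:79, 2:76, 3:113, 4:22, 5:94, 6:28, 7:20, 8:73, 9:13, 10:68, 11:29.
h = 29 is already in the table at j=11, so x = 11.
Check: 79^11 ≡ 29 (mod 137).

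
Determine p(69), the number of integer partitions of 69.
3554345

p(n) counts ways to write n as a sum of positive integers (order ignored).
Euler's pentagonal recurrence: p(k) = p(k-1) + p(k-2) - p(k-5) - p(k-7) + p(k-12) + p(k-15) - ... (offsets j(3j∓1)/2, signs ++--, p(0)=1, p(<0)=0).
DP table for k = 0..68: p(0)=1, p(1)=1, p(2)=2, p(3)=3, p(4)=5, p(5)=7, p(6)=11, p(7)=15, p(8)=22, p(9)=30, p(10)=42, p(11)=56, p(12)=77, p(13)=101, p(14)=135, p(15)=176, p(16)=231, p(17)=297, p(18)=385, p(19)=490, p(20)=627, p(21)=792, p(22)=1002, p(23)=1255, p(24)=1575, p(25)=1958, p(26)=2436, p(27)=3010, p(28)=3718, p(29)=4565, p(30)=5604, p(31)=6842, p(32)=8349, p(33)=10143, p(34)=12310, p(35)=14883, p(36)=17977, p(37)=21637, p(38)=26015, p(39)=31185, p(40)=37338, p(41)=44583, p(42)=53174, p(43)=63261, p(44)=75175, p(45)=89134, p(46)=105558, p(47)=124754, p(48)=147273, p(49)=173525, p(50)=204226, p(51)=239943, p(52)=281589, p(53)=329931, p(54)=386155, p(55)=451276, p(56)=526823, p(57)=614154, p(58)=715220, p(59)=831820, p(60)=966467, p(61)=1121505, p(62)=1300156, p(63)=1505499, p(64)=1741630, p(65)=2012558, p(66)=2323520, p(67)=2679689, p(68)=3087735.
Final step: p(69) = p(68) + p(67) - p(64) - p(62) + p(57) + p(54) - p(47) - p(43) + p(34) + p(29) - p(18) - p(12)
= 3087735 + 2679689 - 1741630 - 1300156 + 614154 + 386155 - 124754 - 63261 + 12310 + 4565 - 385 - 77
= 3554345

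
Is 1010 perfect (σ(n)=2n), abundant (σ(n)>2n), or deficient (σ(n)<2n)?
deficient

Proper divisors of 1010: sum = 1 + 2 + 5 + 10 + 101 + 202 + 505 = 826
Since 826 < 1010, 1010 is deficient.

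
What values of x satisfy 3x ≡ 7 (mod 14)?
x ≡ 7 (mod 14)

gcd(3, 14) = 1, which divides 7, so solutions exist.
Find 3^(-1) mod 14 by the extended Euclidean algorithm:
14 = 4 × 3 + 2  ⟹  2 = (1)·14 + (-4)·3
3 = 1 × 2 + 1  ⟹  1 = (-1)·14 + (5)·3
So (5)·3 ≡ 1 (mod 14), i.e. 3^(-1) ≡ 5 (mod 14).
x ≡ 5 × 7 = 35 ≡ 7 (mod 14).
Check: 3 × 7 = 21 ≡ 7 (mod 14).
Unique solution: x ≡ 7 (mod 14)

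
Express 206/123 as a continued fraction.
[1; 1, 2, 13, 3]

Euclidean algorithm steps:
206 = 1 × 123 + 83
123 = 1 × 83 + 40
83 = 2 × 40 + 3
40 = 13 × 3 + 1
3 = 3 × 1 + 0
Continued fraction: [1; 1, 2, 13, 3]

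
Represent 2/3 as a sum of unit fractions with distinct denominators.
1/2 + 1/6

Greedy algorithm:
2/3: ceiling(3/2) = 2, use 1/2
1/6: ceiling(6/1) = 6, use 1/6
Result: 2/3 = 1/2 + 1/6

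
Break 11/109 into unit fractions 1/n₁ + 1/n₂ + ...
1/10 + 1/1090

Greedy algorithm:
11/109: ceiling(109/11) = 10, use 1/10
1/1090: ceiling(1090/1) = 1090, use 1/1090
Result: 11/109 = 1/10 + 1/1090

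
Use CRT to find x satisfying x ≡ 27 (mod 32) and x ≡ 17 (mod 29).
539

Using Chinese Remainder Theorem:
M = 32 × 29 = 928
M1 = 29, M2 = 32
y1 = 29^(-1) mod 32 = 21
y2 = 32^(-1) mod 29 = 10
x = (27×29×21 + 17×32×10) mod 928 = 539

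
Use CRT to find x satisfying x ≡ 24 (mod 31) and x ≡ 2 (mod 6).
86

Using Chinese Remainder Theorem:
M = 31 × 6 = 186
M1 = 6, M2 = 31
y1 = 6^(-1) mod 31 = 26
y2 = 31^(-1) mod 6 = 1
x = (24×6×26 + 2×31×1) mod 186 = 86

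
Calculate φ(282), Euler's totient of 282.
92

282 = 2 × 3 × 47
φ(n) = n × ∏(1 - 1/p) for each prime p dividing n
φ(282) = 282 × (1 - 1/2) × (1 - 1/3) × (1 - 1/47) = 92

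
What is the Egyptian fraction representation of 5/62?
1/13 + 1/269 + 1/216814

Greedy algorithm:
5/62: ceiling(62/5) = 13, use 1/13
3/806: ceiling(806/3) = 269, use 1/269
1/216814: ceiling(216814/1) = 216814, use 1/216814
Result: 5/62 = 1/13 + 1/269 + 1/216814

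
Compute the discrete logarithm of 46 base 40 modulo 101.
81

Baby-step giant-step with step n = ⌈√101⌉ = 11.
Baby steps 40^j mod 101 (j:value) for j=0..10: 0:1, 1:40, 2:85, 3:67, 4:54, 5:39, 6:45, 7:83, 8:88, 9:86, 10:6.
Giant-step multiplier: 40^(-11) ≡ 40^(100-11) = 40^89 ≡ 8 (mod 101).
Giant steps γ_i = 46·8^i mod 101: γ_0=46, γ_1=65, γ_2=15, γ_3=19, γ_4=51, γ_5=4, γ_6=32, γ_7=54 (in table at j=4).
x = i·n + j = 7·11 + 4 = 81.
Check: 40^81 ≡ 46 (mod 101).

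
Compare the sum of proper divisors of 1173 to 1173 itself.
deficient

Proper divisors of 1173: sum = 1 + 3 + 17 + 23 + 51 + 69 + 391 = 555
Since 555 < 1173, 1173 is deficient.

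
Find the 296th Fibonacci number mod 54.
21

Matrix identity: Q^n = [[F_(n+1), F_n], [F_n, F_(n-1)]] with Q = [[1,1],[1,0]].
n = 296 = 100101000₂. Square-and-multiply, entries mod 54:
Q^1 = [[1,1],[1,0]]
Q^2 = (Q^1)² = [[2,1],[1,1]]
Q^4 = (Q^2)² = [[5,3],[3,2]]
Q^9 = (Q^4)²·Q = [[1,34],[34,21]]
Q^18 = (Q^9)² = [[23,46],[46,31]]
Q^37 = (Q^18)²·Q = [[53,53],[53,0]]
Q^74 = (Q^37)² = [[2,1],[1,1]]
Q^148 = (Q^74)² = [[5,3],[3,2]]
Q^296 = (Q^148)² = [[34,21],[21,13]]
F_296 mod 54 = Q^296[0][1] = 21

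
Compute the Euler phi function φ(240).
64

240 = 2^4 × 3 × 5
φ(n) = n × ∏(1 - 1/p) for each prime p dividing n
φ(240) = 240 × (1 - 1/2) × (1 - 1/3) × (1 - 1/5) = 64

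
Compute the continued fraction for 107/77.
[1; 2, 1, 1, 3, 4]

Euclidean algorithm steps:
107 = 1 × 77 + 30
77 = 2 × 30 + 17
30 = 1 × 17 + 13
17 = 1 × 13 + 4
13 = 3 × 4 + 1
4 = 4 × 1 + 0
Continued fraction: [1; 2, 1, 1, 3, 4]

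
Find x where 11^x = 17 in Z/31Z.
29

Baby-step giant-step with step n = ⌈√31⌉ = 6.
Baby steps 11^j mod 31 (j:value) for j=0..5: 0:1, 1:11, 2:28, 3:29, 4:9, 5:6.
Giant-step multiplier: 11^(-6) ≡ 11^(30-6) = 11^24 ≡ 8 (mod 31).
Giant steps γ_i = 17·8^i mod 31: γ_0=17, γ_1=12, γ_2=3, γ_3=24, γ_4=6 (in table at j=5).
x = i·n + j = 4·6 + 5 = 29.
Check: 11^29 ≡ 17 (mod 31).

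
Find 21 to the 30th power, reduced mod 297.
243

Repeated squaring. Binary of 30 = 11110.
21^1 ≡ 21 (mod 297); 21^2 ≡ 144 (mod 297); 21^4 ≡ 243 (mod 297); 21^8 ≡ 243 (mod 297); 21^16 ≡ 243 (mod 297)
21^30 = 21^2 × 21^4 × 21^8 × 21^16 ≡ 243 (mod 297)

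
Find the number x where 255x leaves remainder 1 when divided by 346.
19

gcd(255, 346) = 1, so the inverse exists.
Extended Euclidean algorithm on (346, 255):
346 = 1 × 255 + 91  ⟹  91 = (1)·346 + (-1)·255
255 = 2 × 91 + 73  ⟹  73 = (-2)·346 + (3)·255
91 = 1 × 73 + 18  ⟹  18 = (3)·346 + (-4)·255
73 = 4 × 18 + 1  ⟹  1 = (-14)·346 + (19)·255
So (19)·255 ≡ 1 (mod 346), i.e. 255^(-1) ≡ 19 (mod 346).
Check: 255 × 19 = 4845 ≡ 1 (mod 346)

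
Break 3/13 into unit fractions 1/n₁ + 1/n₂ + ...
1/5 + 1/33 + 1/2145

Greedy algorithm:
3/13: ceiling(13/3) = 5, use 1/5
2/65: ceiling(65/2) = 33, use 1/33
1/2145: ceiling(2145/1) = 2145, use 1/2145
Result: 3/13 = 1/5 + 1/33 + 1/2145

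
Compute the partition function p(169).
250438925115

p(n) counts ways to write n as a sum of positive integers (order ignored).
Euler's pentagonal recurrence: p(k) = p(k-1) + p(k-2) - p(k-5) - p(k-7) + p(k-12) + p(k-15) - ... (offsets j(3j∓1)/2, signs ++--, p(0)=1, p(<0)=0).
DP table for k = 0..168: p(0)=1, p(1)=1, p(2)=2, p(3)=3, p(4)=5, p(5)=7, p(6)=11, p(7)=15, p(8)=22, p(9)=30, p(10)=42, p(11)=56, p(12)=77, p(13)=101, p(14)=135, p(15)=176, p(16)=231, p(17)=297, p(18)=385, p(19)=490, p(20)=627, p(21)=792, p(22)=1002, p(23)=1255, p(24)=1575, p(25)=1958, p(26)=2436, p(27)=3010, p(28)=3718, p(29)=4565, p(30)=5604, p(31)=6842, p(32)=8349, p(33)=10143, p(34)=12310, p(35)=14883, p(36)=17977, p(37)=21637, p(38)=26015, p(39)=31185, p(40)=37338, p(41)=44583, p(42)=53174, p(43)=63261, p(44)=75175, p(45)=89134, p(46)=105558, p(47)=124754, p(48)=147273, p(49)=173525, p(50)=204226, p(51)=239943, p(52)=281589, p(53)=329931, p(54)=386155, p(55)=451276, p(56)=526823, p(57)=614154, p(58)=715220, p(59)=831820, p(60)=966467, p(61)=1121505, p(62)=1300156, p(63)=1505499, p(64)=1741630, p(65)=2012558, p(66)=2323520, p(67)=2679689, p(68)=3087735, p(69)=3554345, p(70)=4087968, p(71)=4697205, p(72)=5392783, p(73)=6185689, p(74)=7089500, p(75)=8118264, p(76)=9289091, p(77)=10619863, p(78)=12132164, p(79)=13848650, p(80)=15796476, p(81)=18004327, p(82)=20506255, p(83)=23338469, p(84)=26543660, p(85)=30167357, p(86)=34262962, p(87)=38887673, p(88)=44108109, p(89)=49995925, p(90)=56634173, p(91)=64112359, p(92)=72533807, p(93)=82010177, p(94)=92669720, p(95)=104651419, p(96)=118114304, p(97)=133230930, p(98)=150198136, p(99)=169229875, p(100)=190569292, p(101)=214481126, p(102)=241265379, p(103)=271248950, p(104)=304801365, p(105)=342325709, p(106)=384276336, p(107)=431149389, p(108)=483502844, p(109)=541946240, p(110)=607163746, p(111)=679903203, p(112)=761002156, p(113)=851376628, p(114)=952050665, p(115)=1064144451, p(116)=1188908248, p(117)=1327710076, p(118)=1482074143, p(119)=1653668665, p(120)=1844349560, p(121)=2056148051, p(122)=2291320912, p(123)=2552338241, p(124)=2841940500, p(125)=3163127352, p(126)=3519222692, p(127)=3913864295, p(128)=4351078600, p(129)=4835271870, p(130)=5371315400, p(131)=5964539504, p(132)=6620830889, p(133)=7346629512, p(134)=8149040695, p(135)=9035836076, p(136)=10015581680, p(137)=11097645016, p(138)=12292341831, p(139)=13610949895, p(140)=15065878135, p(141)=16670689208, p(142)=18440293320, p(143)=20390982757, p(144)=22540654445, p(145)=24908858009, p(146)=27517052599, p(147)=30388671978, p(148)=33549419497, p(149)=37027355200, p(150)=40853235313, p(151)=45060624582, p(152)=49686288421, p(153)=54770336324, p(154)=60356673280, p(155)=66493182097, p(156)=73232243759, p(157)=80630964769, p(158)=88751778802, p(159)=97662728555, p(160)=107438159466, p(161)=118159068427, p(162)=129913904637, p(163)=142798995930, p(164)=156919475295, p(165)=172389800255, p(166)=189334822579, p(167)=207890420102, p(168)=228204732751.
Final step: p(169) = p(168) + p(167) - p(164) - p(162) + p(157) + p(154) - p(147) - p(143) + p(134) + p(129) - p(118) - p(112) + p(99) + p(92) - p(77) - p(69) + p(52) + p(43) - p(24) - p(14)
= 228204732751 + 207890420102 - 156919475295 - 129913904637 + 80630964769 + 60356673280 - 30388671978 - 20390982757 + 8149040695 + 4835271870 - 1482074143 - 761002156 + 169229875 + 72533807 - 10619863 - 3554345 + 281589 + 63261 - 1575 - 135
= 250438925115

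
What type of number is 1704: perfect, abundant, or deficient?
abundant

Proper divisors of 1704: sum = 1 + 2 + 3 + 4 + 6 + 8 + 12 + 24 + 71 + 142 + 213 + 284 + 426 + 568 + 852 = 2616
Since 2616 > 1704, 1704 is abundant.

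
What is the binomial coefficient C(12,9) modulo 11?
0

Using Lucas' theorem:
Write n=12 and k=9 in base 11:
n in base 11: [1, 1]
k in base 11: [0, 9]
C(12,9) mod 11 = ∏ C(n_i, k_i) mod 11
Digit binomials (mod 11): C(1,0) = 1; C(1,9) = 0 (k_i > n_i)
Product: 1 × 0 = 0 ≡ 0 (mod 11)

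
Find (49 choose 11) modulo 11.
4

Using Lucas' theorem:
Write n=49 and k=11 in base 11:
n in base 11: [4, 5]
k in base 11: [1, 0]
C(49,11) mod 11 = ∏ C(n_i, k_i) mod 11
Digit binomials (mod 11): C(4,1) = 4; C(5,0) = 1
Product: 4 × 1 = 4 ≡ 4 (mod 11)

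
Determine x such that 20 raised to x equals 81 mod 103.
90

Baby-step giant-step with step n = ⌈√103⌉ = 11.
Baby steps 20^j mod 103 (j:value) for j=0..10: 0:1, 1:20, 2:91, 3:69, 4:41, 5:99, 6:23, 7:48, 8:33, 9:42, 10:16.
Giant-step multiplier: 20^(-11) ≡ 20^(102-11) = 20^91 ≡ 75 (mod 103).
Giant steps γ_i = 81·75^i mod 103: γ_0=81, γ_1=101, γ_2=56, γ_3=80, γ_4=26, γ_5=96, γ_6=93, γ_7=74, γ_8=91 (in table at j=2).
x = i·n + j = 8·11 + 2 = 90.
Check: 20^90 ≡ 81 (mod 103).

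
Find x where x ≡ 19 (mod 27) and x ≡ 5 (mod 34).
73

Using Chinese Remainder Theorem:
M = 27 × 34 = 918
M1 = 34, M2 = 27
y1 = 34^(-1) mod 27 = 4
y2 = 27^(-1) mod 34 = 29
x = (19×34×4 + 5×27×29) mod 918 = 73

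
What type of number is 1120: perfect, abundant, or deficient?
abundant

Proper divisors of 1120: sum = 1 + 2 + 4 + 5 + 7 + 8 + 10 + 14 + ... + 160 + 224 + 280 + 560 (23 divisors) = 1904
Since 1904 > 1120, 1120 is abundant.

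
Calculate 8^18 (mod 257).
64

Repeated squaring. Binary of 18 = 10010.
8^1 ≡ 8 (mod 257); 8^2 ≡ 64 (mod 257); 8^4 ≡ 241 (mod 257); 8^8 ≡ 256 (mod 257); 8^16 ≡ 1 (mod 257)
8^18 = 8^2 × 8^16 ≡ 64 (mod 257)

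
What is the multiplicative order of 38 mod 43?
21

43 is prime, so ord(38) divides φ(43) = 42.
Divisors of 42: 1, 2, 3, 6, 7, 14, 21, 42.
Repeated squaring: 38^1 ≡ 38, 38^2 ≡ 25, 38^4 ≡ 23, 38^8 ≡ 13, 38^16 ≡ 40, 38^32 ≡ 9 (mod 43).
Test 38^d mod 43 for each divisor d in increasing order:
38^1 ≡ 38
38^2 ≡ 25
38^3 = 38^2·38^1 ≡ 4
38^6 = 38^4·38^2 ≡ 16
38^7 = 38^4·38^2·38^1 ≡ 6
38^14 = 38^8·38^4·38^2 ≡ 36
38^21 = 38^16·38^4·38^1 ≡ 1  ← first divisor giving 1
The order is 21.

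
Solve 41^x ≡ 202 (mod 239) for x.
52

Baby-step giant-step with step n = ⌈√239⌉ = 16.
Baby steps 41^j mod 239 (j:value) for j=0..15: 0:1, 1:41, 2:8, 3:89, 4:64, 5:234, 6:34, 7:199, 8:33, 9:158, 10:25, 11:69, 12:200, 13:74, 14:166, 15:114.
Giant-step multiplier: 41^(-16) ≡ 41^(238-16) = 41^222 ≡ 124 (mod 239).
Giant steps γ_i = 202·124^i mod 239: γ_0=202, γ_1=192, γ_2=147, γ_3=64 (in table at j=4).
x = i·n + j = 3·16 + 4 = 52.
Check: 41^52 ≡ 202 (mod 239).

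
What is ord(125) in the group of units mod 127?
14

127 is prime, so ord(125) divides φ(127) = 126.
Divisors of 126: 1, 2, 3, 6, 7, 9, 14, 18, 21, 42, 63, 126.
Repeated squaring: 125^1 ≡ 125, 125^2 ≡ 4, 125^4 ≡ 16, 125^8 ≡ 2, 125^16 ≡ 4, 125^32 ≡ 16, 125^64 ≡ 2 (mod 127).
Test 125^d mod 127 for each divisor d in increasing order:
125^1 ≡ 125
125^2 ≡ 4
125^3 = 125^2·125^1 ≡ 119
125^6 = 125^4·125^2 ≡ 64
125^7 = 125^4·125^2·125^1 ≡ 126
125^9 = 125^8·125^1 ≡ 123
125^14 = 125^8·125^4·125^2 ≡ 1  ← first divisor giving 1
The order is 14.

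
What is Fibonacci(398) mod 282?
95

Matrix identity: Q^n = [[F_(n+1), F_n], [F_n, F_(n-1)]] with Q = [[1,1],[1,0]].
n = 398 = 110001110₂. Square-and-multiply, entries mod 282:
Q^1 = [[1,1],[1,0]]
Q^3 = (Q^1)²·Q = [[3,2],[2,1]]
Q^6 = (Q^3)² = [[13,8],[8,5]]
Q^12 = (Q^6)² = [[233,144],[144,89]]
Q^24 = (Q^12)² = [[13,120],[120,175]]
Q^49 = (Q^24)²·Q = [[187,187],[187,0]]
Q^99 = (Q^49)²·Q = [[3,2],[2,1]]
Q^199 = (Q^99)²·Q = [[21,13],[13,8]]
Q^398 = (Q^199)² = [[46,95],[95,233]]
F_398 mod 282 = Q^398[0][1] = 95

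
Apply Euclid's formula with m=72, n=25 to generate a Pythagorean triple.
(4559, 3600, 5809)

Euclid's formula: a = m² - n², b = 2mn, c = m² + n²
m = 72, n = 25
a = 72² - 25² = 5184 - 625 = 4559
b = 2 × 72 × 25 = 3600
c = 72² + 25² = 5184 + 625 = 5809
Verification: 4559² + 3600² = 20784481 + 12960000 = 33744481 = 5809² ✓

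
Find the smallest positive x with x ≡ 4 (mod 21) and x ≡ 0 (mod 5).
25

Using Chinese Remainder Theorem:
M = 21 × 5 = 105
M1 = 5, M2 = 21
y1 = 5^(-1) mod 21 = 17
y2 = 21^(-1) mod 5 = 1
x = (4×5×17 + 0×21×1) mod 105 = 25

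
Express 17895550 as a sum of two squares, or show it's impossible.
Not possible

Factorization: 17895550 = 2 × 5^2 × 71^3
By Fermat: n is sum of two squares iff every prime p ≡ 3 (mod 4) appears to even power.
Prime(s) ≡ 3 (mod 4) with odd exponent: [(71, 3)]
Therefore 17895550 cannot be expressed as a² + b².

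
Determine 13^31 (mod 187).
123

Repeated squaring. Binary of 31 = 11111.
13^1 ≡ 13 (mod 187); 13^2 ≡ 169 (mod 187); 13^4 ≡ 137 (mod 187); 13^8 ≡ 69 (mod 187); 13^16 ≡ 86 (mod 187)
13^31 = 13^1 × 13^2 × 13^4 × 13^8 × 13^16 ≡ 123 (mod 187)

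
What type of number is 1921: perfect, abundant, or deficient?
deficient

Proper divisors of 1921: sum = 1 + 17 + 113 = 131
Since 131 < 1921, 1921 is deficient.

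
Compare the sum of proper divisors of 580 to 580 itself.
abundant

Proper divisors of 580: sum = 1 + 2 + 4 + 5 + 10 + 20 + 29 + 58 + 116 + 145 + 290 = 680
Since 680 > 580, 580 is abundant.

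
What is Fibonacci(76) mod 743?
640

Matrix identity: Q^n = [[F_(n+1), F_n], [F_n, F_(n-1)]] with Q = [[1,1],[1,0]].
n = 76 = 1001100₂. Square-and-multiply, entries mod 743:
Q^1 = [[1,1],[1,0]]
Q^2 = (Q^1)² = [[2,1],[1,1]]
Q^4 = (Q^2)² = [[5,3],[3,2]]
Q^9 = (Q^4)²·Q = [[55,34],[34,21]]
Q^19 = (Q^9)²·Q = [[78,466],[466,355]]
Q^38 = (Q^19)² = [[340,425],[425,658]]
Q^76 = (Q^38)² = [[511,640],[640,614]]
F_76 mod 743 = Q^76[0][1] = 640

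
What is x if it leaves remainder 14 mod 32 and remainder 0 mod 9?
270

Using Chinese Remainder Theorem:
M = 32 × 9 = 288
M1 = 9, M2 = 32
y1 = 9^(-1) mod 32 = 25
y2 = 32^(-1) mod 9 = 2
x = (14×9×25 + 0×32×2) mod 288 = 270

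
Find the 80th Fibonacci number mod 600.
285

Matrix identity: Q^n = [[F_(n+1), F_n], [F_n, F_(n-1)]] with Q = [[1,1],[1,0]].
n = 80 = 1010000₂. Square-and-multiply, entries mod 600:
Q^1 = [[1,1],[1,0]]
Q^2 = (Q^1)² = [[2,1],[1,1]]
Q^5 = (Q^2)²·Q = [[8,5],[5,3]]
Q^10 = (Q^5)² = [[89,55],[55,34]]
Q^20 = (Q^10)² = [[146,165],[165,581]]
Q^40 = (Q^20)² = [[541,555],[555,586]]
Q^80 = (Q^40)² = [[106,285],[285,421]]
F_80 mod 600 = Q^80[0][1] = 285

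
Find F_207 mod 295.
213

Matrix identity: Q^n = [[F_(n+1), F_n], [F_n, F_(n-1)]] with Q = [[1,1],[1,0]].
n = 207 = 11001111₂. Square-and-multiply, entries mod 295:
Q^1 = [[1,1],[1,0]]
Q^3 = (Q^1)²·Q = [[3,2],[2,1]]
Q^6 = (Q^3)² = [[13,8],[8,5]]
Q^12 = (Q^6)² = [[233,144],[144,89]]
Q^25 = (Q^12)²·Q = [[148,95],[95,53]]
Q^51 = (Q^25)²·Q = [[169,249],[249,215]]
Q^103 = (Q^51)²·Q = [[33,292],[292,36]]
Q^207 = (Q^103)²·Q = [[6,213],[213,88]]
F_207 mod 295 = Q^207[0][1] = 213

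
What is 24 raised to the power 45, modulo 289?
261

Repeated squaring. Binary of 45 = 101101.
24^1 ≡ 24 (mod 289); 24^2 ≡ 287 (mod 289); 24^4 ≡ 4 (mod 289); 24^8 ≡ 16 (mod 289); 24^16 ≡ 256 (mod 289); 24^32 ≡ 222 (mod 289)
24^45 = 24^1 × 24^4 × 24^8 × 24^32 ≡ 261 (mod 289)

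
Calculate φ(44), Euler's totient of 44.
20

44 = 2^2 × 11
φ(n) = n × ∏(1 - 1/p) for each prime p dividing n
φ(44) = 44 × (1 - 1/2) × (1 - 1/11) = 20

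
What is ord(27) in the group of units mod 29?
28

29 is prime, so ord(27) divides φ(29) = 28.
Divisors of 28: 1, 2, 4, 7, 14, 28.
Repeated squaring: 27^1 ≡ 27, 27^2 ≡ 4, 27^4 ≡ 16, 27^8 ≡ 24, 27^16 ≡ 25 (mod 29).
Test 27^d mod 29 for each divisor d in increasing order:
27^1 ≡ 27
27^2 ≡ 4
27^4 ≡ 16
27^7 = 27^4·27^2·27^1 ≡ 17
27^14 = 27^8·27^4·27^2 ≡ 28
27^28 = 27^16·27^8·27^4 ≡ 1  ← first divisor giving 1
The order is 28.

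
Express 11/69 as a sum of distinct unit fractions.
1/7 + 1/61 + 1/5893 + 1/86812730 + 1/15072900093293070

Greedy algorithm:
11/69: ceiling(69/11) = 7, use 1/7
8/483: ceiling(483/8) = 61, use 1/61
5/29463: ceiling(29463/5) = 5893, use 1/5893
2/173625459: ceiling(173625459/2) = 86812730, use 1/86812730
1/15072900093293070: ceiling(15072900093293070/1) = 15072900093293070, use 1/15072900093293070
Result: 11/69 = 1/7 + 1/61 + 1/5893 + 1/86812730 + 1/15072900093293070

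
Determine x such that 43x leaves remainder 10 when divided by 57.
x ≡ 40 (mod 57)

gcd(43, 57) = 1, which divides 10, so solutions exist.
Find 43^(-1) mod 57 by the extended Euclidean algorithm:
57 = 1 × 43 + 14  ⟹  14 = (1)·57 + (-1)·43
43 = 3 × 14 + 1  ⟹  1 = (-3)·57 + (4)·43
So (4)·43 ≡ 1 (mod 57), i.e. 43^(-1) ≡ 4 (mod 57).
x ≡ 4 × 10 = 40 ≡ 40 (mod 57).
Check: 43 × 40 = 1720 ≡ 10 (mod 57).
Unique solution: x ≡ 40 (mod 57)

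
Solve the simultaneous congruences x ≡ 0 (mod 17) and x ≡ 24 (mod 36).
204

Using Chinese Remainder Theorem:
M = 17 × 36 = 612
M1 = 36, M2 = 17
y1 = 36^(-1) mod 17 = 9
y2 = 17^(-1) mod 36 = 17
x = (0×36×9 + 24×17×17) mod 612 = 204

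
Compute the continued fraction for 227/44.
[5; 6, 3, 2]

Euclidean algorithm steps:
227 = 5 × 44 + 7
44 = 6 × 7 + 2
7 = 3 × 2 + 1
2 = 2 × 1 + 0
Continued fraction: [5; 6, 3, 2]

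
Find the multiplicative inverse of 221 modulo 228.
65

gcd(221, 228) = 1, so the inverse exists.
Extended Euclidean algorithm on (228, 221):
228 = 1 × 221 + 7  ⟹  7 = (1)·228 + (-1)·221
221 = 31 × 7 + 4  ⟹  4 = (-31)·228 + (32)·221
7 = 1 × 4 + 3  ⟹  3 = (32)·228 + (-33)·221
4 = 1 × 3 + 1  ⟹  1 = (-63)·228 + (65)·221
So (65)·221 ≡ 1 (mod 228), i.e. 221^(-1) ≡ 65 (mod 228).
Check: 221 × 65 = 14365 ≡ 1 (mod 228)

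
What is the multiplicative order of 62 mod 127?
63

127 is prime, so ord(62) divides φ(127) = 126.
Divisors of 126: 1, 2, 3, 6, 7, 9, 14, 18, 21, 42, 63, 126.
Repeated squaring: 62^1 ≡ 62, 62^2 ≡ 34, 62^4 ≡ 13, 62^8 ≡ 42, 62^16 ≡ 113, 62^32 ≡ 69, 62^64 ≡ 62 (mod 127).
Test 62^d mod 127 for each divisor d in increasing order:
62^1 ≡ 62
62^2 ≡ 34
62^3 = 62^2·62^1 ≡ 76
62^6 = 62^4·62^2 ≡ 61
62^7 = 62^4·62^2·62^1 ≡ 99
62^9 = 62^8·62^1 ≡ 64
62^14 = 62^8·62^4·62^2 ≡ 22
62^18 = 62^16·62^2 ≡ 32
62^21 = 62^16·62^4·62^1 ≡ 19
62^42 = 62^32·62^8·62^2 ≡ 107
62^63 = 62^32·62^16·62^8·62^4·62^2·62^1 ≡ 1  ← first divisor giving 1
The order is 63.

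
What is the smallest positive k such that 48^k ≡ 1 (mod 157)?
78

157 is prime, so ord(48) divides φ(157) = 156.
Divisors of 156: 1, 2, 3, 4, 6, 12, 13, 26, 39, 52, 78, 156.
Repeated squaring: 48^1 ≡ 48, 48^2 ≡ 106, 48^4 ≡ 89, 48^8 ≡ 71, 48^16 ≡ 17, 48^32 ≡ 132, 48^64 ≡ 154, 48^128 ≡ 9 (mod 157).
Test 48^d mod 157 for each divisor d in increasing order:
48^1 ≡ 48
48^2 ≡ 106
48^3 = 48^2·48^1 ≡ 64
48^4 ≡ 89
48^6 = 48^4·48^2 ≡ 14
48^12 = 48^8·48^4 ≡ 39
48^13 = 48^8·48^4·48^1 ≡ 145
48^26 = 48^16·48^8·48^2 ≡ 144
48^39 = 48^32·48^4·48^2·48^1 ≡ 156
48^52 = 48^32·48^16·48^4 ≡ 12
48^78 = 48^64·48^8·48^4·48^2 ≡ 1  ← first divisor giving 1
The order is 78.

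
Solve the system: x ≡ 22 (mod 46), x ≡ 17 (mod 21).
206

Using Chinese Remainder Theorem:
M = 46 × 21 = 966
M1 = 21, M2 = 46
y1 = 21^(-1) mod 46 = 11
y2 = 46^(-1) mod 21 = 16
x = (22×21×11 + 17×46×16) mod 966 = 206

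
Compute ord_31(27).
10

31 is prime, so ord(27) divides φ(31) = 30.
Divisors of 30: 1, 2, 3, 5, 6, 10, 15, 30.
Repeated squaring: 27^1 ≡ 27, 27^2 ≡ 16, 27^4 ≡ 8, 27^8 ≡ 2, 27^16 ≡ 4 (mod 31).
Test 27^d mod 31 for each divisor d in increasing order:
27^1 ≡ 27
27^2 ≡ 16
27^3 = 27^2·27^1 ≡ 29
27^5 = 27^4·27^1 ≡ 30
27^6 = 27^4·27^2 ≡ 4
27^10 = 27^8·27^2 ≡ 1  ← first divisor giving 1
The order is 10.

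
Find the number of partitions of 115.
1064144451

p(n) counts ways to write n as a sum of positive integers (order ignored).
Euler's pentagonal recurrence: p(k) = p(k-1) + p(k-2) - p(k-5) - p(k-7) + p(k-12) + p(k-15) - ... (offsets j(3j∓1)/2, signs ++--, p(0)=1, p(<0)=0).
DP table for k = 0..114: p(0)=1, p(1)=1, p(2)=2, p(3)=3, p(4)=5, p(5)=7, p(6)=11, p(7)=15, p(8)=22, p(9)=30, p(10)=42, p(11)=56, p(12)=77, p(13)=101, p(14)=135, p(15)=176, p(16)=231, p(17)=297, p(18)=385, p(19)=490, p(20)=627, p(21)=792, p(22)=1002, p(23)=1255, p(24)=1575, p(25)=1958, p(26)=2436, p(27)=3010, p(28)=3718, p(29)=4565, p(30)=5604, p(31)=6842, p(32)=8349, p(33)=10143, p(34)=12310, p(35)=14883, p(36)=17977, p(37)=21637, p(38)=26015, p(39)=31185, p(40)=37338, p(41)=44583, p(42)=53174, p(43)=63261, p(44)=75175, p(45)=89134, p(46)=105558, p(47)=124754, p(48)=147273, p(49)=173525, p(50)=204226, p(51)=239943, p(52)=281589, p(53)=329931, p(54)=386155, p(55)=451276, p(56)=526823, p(57)=614154, p(58)=715220, p(59)=831820, p(60)=966467, p(61)=1121505, p(62)=1300156, p(63)=1505499, p(64)=1741630, p(65)=2012558, p(66)=2323520, p(67)=2679689, p(68)=3087735, p(69)=3554345, p(70)=4087968, p(71)=4697205, p(72)=5392783, p(73)=6185689, p(74)=7089500, p(75)=8118264, p(76)=9289091, p(77)=10619863, p(78)=12132164, p(79)=13848650, p(80)=15796476, p(81)=18004327, p(82)=20506255, p(83)=23338469, p(84)=26543660, p(85)=30167357, p(86)=34262962, p(87)=38887673, p(88)=44108109, p(89)=49995925, p(90)=56634173, p(91)=64112359, p(92)=72533807, p(93)=82010177, p(94)=92669720, p(95)=104651419, p(96)=118114304, p(97)=133230930, p(98)=150198136, p(99)=169229875, p(100)=190569292, p(101)=214481126, p(102)=241265379, p(103)=271248950, p(104)=304801365, p(105)=342325709, p(106)=384276336, p(107)=431149389, p(108)=483502844, p(109)=541946240, p(110)=607163746, p(111)=679903203, p(112)=761002156, p(113)=851376628, p(114)=952050665.
Final step: p(115) = p(114) + p(113) - p(110) - p(108) + p(103) + p(100) - p(93) - p(89) + p(80) + p(75) - p(64) - p(58) + p(45) + p(38) - p(23) - p(15)
= 952050665 + 851376628 - 607163746 - 483502844 + 271248950 + 190569292 - 82010177 - 49995925 + 15796476 + 8118264 - 1741630 - 715220 + 89134 + 26015 - 1255 - 176
= 1064144451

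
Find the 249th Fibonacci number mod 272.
2

Matrix identity: Q^n = [[F_(n+1), F_n], [F_n, F_(n-1)]] with Q = [[1,1],[1,0]].
n = 249 = 11111001₂. Square-and-multiply, entries mod 272:
Q^1 = [[1,1],[1,0]]
Q^3 = (Q^1)²·Q = [[3,2],[2,1]]
Q^7 = (Q^3)²·Q = [[21,13],[13,8]]
Q^15 = (Q^7)²·Q = [[171,66],[66,105]]
Q^31 = (Q^15)²·Q = [[133,141],[141,264]]
Q^62 = (Q^31)² = [[34,217],[217,89]]
Q^124 = (Q^62)² = [[101,35],[35,66]]
Q^249 = (Q^124)²·Q = [[135,2],[2,133]]
F_249 mod 272 = Q^249[0][1] = 2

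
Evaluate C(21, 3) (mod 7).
0

Using Lucas' theorem:
Write n=21 and k=3 in base 7:
n in base 7: [3, 0]
k in base 7: [0, 3]
C(21,3) mod 7 = ∏ C(n_i, k_i) mod 7
Digit binomials (mod 7): C(3,0) = 1; C(0,3) = 0 (k_i > n_i)
Product: 1 × 0 = 0 ≡ 0 (mod 7)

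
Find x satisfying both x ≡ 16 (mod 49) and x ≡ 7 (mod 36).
1339

Using Chinese Remainder Theorem:
M = 49 × 36 = 1764
M1 = 36, M2 = 49
y1 = 36^(-1) mod 49 = 15
y2 = 49^(-1) mod 36 = 25
x = (16×36×15 + 7×49×25) mod 1764 = 1339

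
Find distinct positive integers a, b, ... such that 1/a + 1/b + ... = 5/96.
1/20 + 1/480

Greedy algorithm:
5/96: ceiling(96/5) = 20, use 1/20
1/480: ceiling(480/1) = 480, use 1/480
Result: 5/96 = 1/20 + 1/480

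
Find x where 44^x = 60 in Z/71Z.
52

Baby-step giant-step with step n = ⌈√71⌉ = 9.
Baby steps 44^j mod 71 (j:value) for j=0..8: 0:1, 1:44, 2:19, 3:55, 4:6, 5:51, 6:43, 7:46, 8:36.
Giant-step multiplier: 44^(-9) ≡ 44^(70-9) = 44^61 ≡ 42 (mod 71).
Giant steps γ_i = 60·42^i mod 71: γ_0=60, γ_1=35, γ_2=50, γ_3=41, γ_4=18, γ_5=46 (in table at j=7).
x = i·n + j = 5·9 + 7 = 52.
Check: 44^52 ≡ 60 (mod 71).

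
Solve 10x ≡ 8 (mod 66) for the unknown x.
x ≡ 14 (mod 33)

gcd(10, 66) = 2, which divides 8, so solutions exist.
Divide through by 2: 5x ≡ 4 (mod 33).
Find 5^(-1) mod 33 by the extended Euclidean algorithm:
33 = 6 × 5 + 3  ⟹  3 = (1)·33 + (-6)·5
5 = 1 × 3 + 2  ⟹  2 = (-1)·33 + (7)·5
3 = 1 × 2 + 1  ⟹  1 = (2)·33 + (-13)·5
So (-13)·5 ≡ 1 (mod 33), i.e. 5^(-1) ≡ -13 ≡ 20 (mod 33).
x ≡ 20 × 4 = 80 ≡ 14 (mod 33).
Check: 10 × 14 = 140 ≡ 8 (mod 66).
x ≡ 14 (mod 33), giving 2 solutions mod 66.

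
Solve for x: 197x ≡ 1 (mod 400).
333

gcd(197, 400) = 1, so the inverse exists.
Extended Euclidean algorithm on (400, 197):
400 = 2 × 197 + 6  ⟹  6 = (1)·400 + (-2)·197
197 = 32 × 6 + 5  ⟹  5 = (-32)·400 + (65)·197
6 = 1 × 5 + 1  ⟹  1 = (33)·400 + (-67)·197
So (-67)·197 ≡ 1 (mod 400), i.e. 197^(-1) ≡ -67 ≡ 333 (mod 400).
Check: 197 × 333 = 65601 ≡ 1 (mod 400)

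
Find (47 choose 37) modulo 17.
14

Using Lucas' theorem:
Write n=47 and k=37 in base 17:
n in base 17: [2, 13]
k in base 17: [2, 3]
C(47,37) mod 17 = ∏ C(n_i, k_i) mod 17
Digit binomials (mod 17): C(2,2) = 1; C(13,3) = 286 ≡ 14
Product: 1 × 14 = 14 ≡ 14 (mod 17)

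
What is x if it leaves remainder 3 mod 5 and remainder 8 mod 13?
8

Using Chinese Remainder Theorem:
M = 5 × 13 = 65
M1 = 13, M2 = 5
y1 = 13^(-1) mod 5 = 2
y2 = 5^(-1) mod 13 = 8
x = (3×13×2 + 8×5×8) mod 65 = 8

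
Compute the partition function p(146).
27517052599

p(n) counts ways to write n as a sum of positive integers (order ignored).
Euler's pentagonal recurrence: p(k) = p(k-1) + p(k-2) - p(k-5) - p(k-7) + p(k-12) + p(k-15) - ... (offsets j(3j∓1)/2, signs ++--, p(0)=1, p(<0)=0).
DP table for k = 0..145: p(0)=1, p(1)=1, p(2)=2, p(3)=3, p(4)=5, p(5)=7, p(6)=11, p(7)=15, p(8)=22, p(9)=30, p(10)=42, p(11)=56, p(12)=77, p(13)=101, p(14)=135, p(15)=176, p(16)=231, p(17)=297, p(18)=385, p(19)=490, p(20)=627, p(21)=792, p(22)=1002, p(23)=1255, p(24)=1575, p(25)=1958, p(26)=2436, p(27)=3010, p(28)=3718, p(29)=4565, p(30)=5604, p(31)=6842, p(32)=8349, p(33)=10143, p(34)=12310, p(35)=14883, p(36)=17977, p(37)=21637, p(38)=26015, p(39)=31185, p(40)=37338, p(41)=44583, p(42)=53174, p(43)=63261, p(44)=75175, p(45)=89134, p(46)=105558, p(47)=124754, p(48)=147273, p(49)=173525, p(50)=204226, p(51)=239943, p(52)=281589, p(53)=329931, p(54)=386155, p(55)=451276, p(56)=526823, p(57)=614154, p(58)=715220, p(59)=831820, p(60)=966467, p(61)=1121505, p(62)=1300156, p(63)=1505499, p(64)=1741630, p(65)=2012558, p(66)=2323520, p(67)=2679689, p(68)=3087735, p(69)=3554345, p(70)=4087968, p(71)=4697205, p(72)=5392783, p(73)=6185689, p(74)=7089500, p(75)=8118264, p(76)=9289091, p(77)=10619863, p(78)=12132164, p(79)=13848650, p(80)=15796476, p(81)=18004327, p(82)=20506255, p(83)=23338469, p(84)=26543660, p(85)=30167357, p(86)=34262962, p(87)=38887673, p(88)=44108109, p(89)=49995925, p(90)=56634173, p(91)=64112359, p(92)=72533807, p(93)=82010177, p(94)=92669720, p(95)=104651419, p(96)=118114304, p(97)=133230930, p(98)=150198136, p(99)=169229875, p(100)=190569292, p(101)=214481126, p(102)=241265379, p(103)=271248950, p(104)=304801365, p(105)=342325709, p(106)=384276336, p(107)=431149389, p(108)=483502844, p(109)=541946240, p(110)=607163746, p(111)=679903203, p(112)=761002156, p(113)=851376628, p(114)=952050665, p(115)=1064144451, p(116)=1188908248, p(117)=1327710076, p(118)=1482074143, p(119)=1653668665, p(120)=1844349560, p(121)=2056148051, p(122)=2291320912, p(123)=2552338241, p(124)=2841940500, p(125)=3163127352, p(126)=3519222692, p(127)=3913864295, p(128)=4351078600, p(129)=4835271870, p(130)=5371315400, p(131)=5964539504, p(132)=6620830889, p(133)=7346629512, p(134)=8149040695, p(135)=9035836076, p(136)=10015581680, p(137)=11097645016, p(138)=12292341831, p(139)=13610949895, p(140)=15065878135, p(141)=16670689208, p(142)=18440293320, p(143)=20390982757, p(144)=22540654445, p(145)=24908858009.
Final step: p(146) = p(145) + p(144) - p(141) - p(139) + p(134) + p(131) - p(124) - p(120) + p(111) + p(106) - p(95) - p(89) + p(76) + p(69) - p(54) - p(46) + p(29) + p(20) - p(1)
= 24908858009 + 22540654445 - 16670689208 - 13610949895 + 8149040695 + 5964539504 - 2841940500 - 1844349560 + 679903203 + 384276336 - 104651419 - 49995925 + 9289091 + 3554345 - 386155 - 105558 + 4565 + 627 - 1
= 27517052599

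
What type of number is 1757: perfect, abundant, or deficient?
deficient

Proper divisors of 1757: sum = 1 + 7 + 251 = 259
Since 259 < 1757, 1757 is deficient.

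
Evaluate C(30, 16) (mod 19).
0

Using Lucas' theorem:
Write n=30 and k=16 in base 19:
n in base 19: [1, 11]
k in base 19: [0, 16]
C(30,16) mod 19 = ∏ C(n_i, k_i) mod 19
Digit binomials (mod 19): C(1,0) = 1; C(11,16) = 0 (k_i > n_i)
Product: 1 × 0 = 0 ≡ 0 (mod 19)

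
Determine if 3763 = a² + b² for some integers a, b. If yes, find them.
Not possible

Factorization: 3763 = 53 × 71
By Fermat: n is sum of two squares iff every prime p ≡ 3 (mod 4) appears to even power.
Prime(s) ≡ 3 (mod 4) with odd exponent: [(71, 1)]
Therefore 3763 cannot be expressed as a² + b².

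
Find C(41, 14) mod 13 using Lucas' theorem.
6

Using Lucas' theorem:
Write n=41 and k=14 in base 13:
n in base 13: [3, 2]
k in base 13: [1, 1]
C(41,14) mod 13 = ∏ C(n_i, k_i) mod 13
Digit binomials (mod 13): C(3,1) = 3; C(2,1) = 2
Product: 3 × 2 = 6 ≡ 6 (mod 13)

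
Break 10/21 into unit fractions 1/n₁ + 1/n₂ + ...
1/3 + 1/7

Greedy algorithm:
10/21: ceiling(21/10) = 3, use 1/3
1/7: ceiling(7/1) = 7, use 1/7
Result: 10/21 = 1/3 + 1/7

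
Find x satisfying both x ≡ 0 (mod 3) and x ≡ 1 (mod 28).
57

Using Chinese Remainder Theorem:
M = 3 × 28 = 84
M1 = 28, M2 = 3
y1 = 28^(-1) mod 3 = 1
y2 = 3^(-1) mod 28 = 19
x = (0×28×1 + 1×3×19) mod 84 = 57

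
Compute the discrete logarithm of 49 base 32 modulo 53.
16

Baby-step giant-step with step n = ⌈√53⌉ = 8.
Baby steps 32^j mod 53 (j:value) for j=0..7: 0:1, 1:32, 2:17, 3:14, 4:24, 5:26, 6:37, 7:18.
Giant-step multiplier: 32^(-8) ≡ 32^(52-8) = 32^44 ≡ 15 (mod 53).
Giant steps γ_i = 49·15^i mod 53: γ_0=49, γ_1=46, γ_2=1 (in table at j=0).
x = i·n + j = 2·8 + 0 = 16.
Check: 32^16 ≡ 49 (mod 53).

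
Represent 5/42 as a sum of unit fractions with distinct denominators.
1/9 + 1/126

Greedy algorithm:
5/42: ceiling(42/5) = 9, use 1/9
1/126: ceiling(126/1) = 126, use 1/126
Result: 5/42 = 1/9 + 1/126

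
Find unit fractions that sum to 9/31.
1/4 + 1/25 + 1/3100

Greedy algorithm:
9/31: ceiling(31/9) = 4, use 1/4
5/124: ceiling(124/5) = 25, use 1/25
1/3100: ceiling(3100/1) = 3100, use 1/3100
Result: 9/31 = 1/4 + 1/25 + 1/3100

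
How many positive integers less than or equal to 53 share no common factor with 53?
52

53 = 53
φ(n) = n × ∏(1 - 1/p) for each prime p dividing n
φ(53) = 53 × (1 - 1/53) = 52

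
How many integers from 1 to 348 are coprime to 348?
112

348 = 2^2 × 3 × 29
φ(n) = n × ∏(1 - 1/p) for each prime p dividing n
φ(348) = 348 × (1 - 1/2) × (1 - 1/3) × (1 - 1/29) = 112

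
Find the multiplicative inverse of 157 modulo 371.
26

gcd(157, 371) = 1, so the inverse exists.
Extended Euclidean algorithm on (371, 157):
371 = 2 × 157 + 57  ⟹  57 = (1)·371 + (-2)·157
157 = 2 × 57 + 43  ⟹  43 = (-2)·371 + (5)·157
57 = 1 × 43 + 14  ⟹  14 = (3)·371 + (-7)·157
43 = 3 × 14 + 1  ⟹  1 = (-11)·371 + (26)·157
So (26)·157 ≡ 1 (mod 371), i.e. 157^(-1) ≡ 26 (mod 371).
Check: 157 × 26 = 4082 ≡ 1 (mod 371)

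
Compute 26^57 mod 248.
216

Repeated squaring. Binary of 57 = 111001.
26^1 ≡ 26 (mod 248); 26^2 ≡ 180 (mod 248); 26^4 ≡ 160 (mod 248); 26^8 ≡ 56 (mod 248); 26^16 ≡ 160 (mod 248); 26^32 ≡ 56 (mod 248)
26^57 = 26^1 × 26^8 × 26^16 × 26^32 ≡ 216 (mod 248)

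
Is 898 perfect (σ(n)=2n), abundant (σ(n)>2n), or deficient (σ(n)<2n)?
deficient

Proper divisors of 898: sum = 1 + 2 + 449 = 452
Since 452 < 898, 898 is deficient.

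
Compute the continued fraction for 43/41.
[1; 20, 2]

Euclidean algorithm steps:
43 = 1 × 41 + 2
41 = 20 × 2 + 1
2 = 2 × 1 + 0
Continued fraction: [1; 20, 2]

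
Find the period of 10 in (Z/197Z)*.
98

197 is prime, so ord(10) divides φ(197) = 196.
Divisors of 196: 1, 2, 4, 7, 14, 28, 49, 98, 196.
Repeated squaring: 10^1 ≡ 10, 10^2 ≡ 100, 10^4 ≡ 150, 10^8 ≡ 42, 10^16 ≡ 188, 10^32 ≡ 81, 10^64 ≡ 60, 10^128 ≡ 54 (mod 197).
Test 10^d mod 197 for each divisor d in increasing order:
10^1 ≡ 10
10^2 ≡ 100
10^4 ≡ 150
10^7 = 10^4·10^2·10^1 ≡ 83
10^14 = 10^8·10^4·10^2 ≡ 191
10^28 = 10^16·10^8·10^4 ≡ 36
10^49 = 10^32·10^16·10^1 ≡ 196
10^98 = 10^64·10^32·10^2 ≡ 1  ← first divisor giving 1
The order is 98.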